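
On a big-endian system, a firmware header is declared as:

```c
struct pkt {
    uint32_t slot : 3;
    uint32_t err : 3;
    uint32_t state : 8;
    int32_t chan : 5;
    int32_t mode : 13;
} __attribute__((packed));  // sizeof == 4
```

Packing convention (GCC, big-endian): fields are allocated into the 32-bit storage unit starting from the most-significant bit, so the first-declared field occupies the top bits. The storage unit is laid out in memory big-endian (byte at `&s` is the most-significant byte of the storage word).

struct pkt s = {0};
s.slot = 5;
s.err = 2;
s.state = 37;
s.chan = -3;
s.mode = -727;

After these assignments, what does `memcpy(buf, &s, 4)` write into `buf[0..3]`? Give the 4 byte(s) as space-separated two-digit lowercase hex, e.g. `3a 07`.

a8 97 bd 29

slot:3 = 5 → 0x5 << 29 → word 0xa0000000
err:3 = 2 → 0x2 << 26 → word 0xa8000000
state:8 = 37 → 0x25 << 18 → word 0xa8940000
chan:5 = -3 → 0x1d << 13 → word 0xa897a000
mode:13 = -727 → 0x1d29 << 0 → word 0xa897bd29
word = 0xa897bd29 → big-endian bytes:
  [0]=0xa8  [1]=0x97  [2]=0xbd  [3]=0x29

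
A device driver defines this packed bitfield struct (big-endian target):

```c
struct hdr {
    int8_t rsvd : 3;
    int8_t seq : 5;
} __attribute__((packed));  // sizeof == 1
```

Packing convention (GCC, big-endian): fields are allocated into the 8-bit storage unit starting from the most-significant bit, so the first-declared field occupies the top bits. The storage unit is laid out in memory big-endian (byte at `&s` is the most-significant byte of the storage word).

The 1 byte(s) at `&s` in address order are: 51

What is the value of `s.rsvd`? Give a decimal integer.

[0]=0x51 (big-endian) → word 0x51
rsvd [5+:3] = (word>>5) & 0x7 = 2  ←
seq [0+:5] = (word>>0) & 0x1f = 17
rsvd signed 3b, MSB=0: value = 2

2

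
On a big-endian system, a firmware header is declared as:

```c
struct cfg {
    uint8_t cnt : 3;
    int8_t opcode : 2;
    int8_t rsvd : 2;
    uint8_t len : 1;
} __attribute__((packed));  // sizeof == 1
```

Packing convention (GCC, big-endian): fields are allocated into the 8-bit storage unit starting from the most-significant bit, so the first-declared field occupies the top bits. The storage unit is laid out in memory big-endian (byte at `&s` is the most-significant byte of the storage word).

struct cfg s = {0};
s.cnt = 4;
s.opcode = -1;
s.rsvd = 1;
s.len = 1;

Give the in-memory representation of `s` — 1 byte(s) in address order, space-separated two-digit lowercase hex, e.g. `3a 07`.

cnt:3 = 4 → 0x4 << 5 → word 0x80
opcode:2 = -1 → 0x3 << 3 → word 0x98
rsvd:2 = 1 → 0x1 << 1 → word 0x9a
len:1 = 1 → 0x1 << 0 → word 0x9b
word = 0x9b → big-endian bytes:
  [0]=0x9b

9b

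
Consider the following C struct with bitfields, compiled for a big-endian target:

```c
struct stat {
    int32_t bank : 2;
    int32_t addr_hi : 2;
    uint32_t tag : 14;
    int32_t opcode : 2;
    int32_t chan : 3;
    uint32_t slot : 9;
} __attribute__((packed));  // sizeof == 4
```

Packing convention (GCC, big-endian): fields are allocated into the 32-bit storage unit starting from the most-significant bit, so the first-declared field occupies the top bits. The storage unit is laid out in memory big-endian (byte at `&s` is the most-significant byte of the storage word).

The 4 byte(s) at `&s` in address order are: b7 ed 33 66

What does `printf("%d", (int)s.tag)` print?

[0]=0xb7 [1]=0xed [2]=0x33 [3]=0x66 (big-endian) → word 0xb7ed3366
bank [30+:2] = (word>>30) & 0x3 = 2
addr_hi [28+:2] = (word>>28) & 0x3 = 3
tag [14+:14] = (word>>14) & 0x3fff = 8116  ←
opcode [12+:2] = (word>>12) & 0x3 = 3
chan [9+:3] = (word>>9) & 0x7 = 1
slot [0+:9] = (word>>0) & 0x1ff = 358

8116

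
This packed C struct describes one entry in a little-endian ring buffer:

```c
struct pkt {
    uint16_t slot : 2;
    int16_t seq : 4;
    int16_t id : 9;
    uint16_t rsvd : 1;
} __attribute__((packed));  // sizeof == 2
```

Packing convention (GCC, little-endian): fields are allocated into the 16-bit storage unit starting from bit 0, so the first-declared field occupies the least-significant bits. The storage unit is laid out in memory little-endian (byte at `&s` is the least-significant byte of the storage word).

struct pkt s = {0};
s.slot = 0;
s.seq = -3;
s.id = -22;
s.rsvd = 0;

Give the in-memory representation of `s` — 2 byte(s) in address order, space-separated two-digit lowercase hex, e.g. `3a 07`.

b4 7a

slot (2b) val=0 bits=0x0 at bit 0: 0x0000
seq (4b) val=-3 bits=0xd at bit 2: 0x0034
id (9b) val=-22 bits=0x1ea at bit 6: 0x7ab4
rsvd (1b) val=0 bits=0x0 at bit 15: 0x7ab4
word = 0x7ab4 → little-endian bytes:
  [0]=0xb4  [1]=0x7a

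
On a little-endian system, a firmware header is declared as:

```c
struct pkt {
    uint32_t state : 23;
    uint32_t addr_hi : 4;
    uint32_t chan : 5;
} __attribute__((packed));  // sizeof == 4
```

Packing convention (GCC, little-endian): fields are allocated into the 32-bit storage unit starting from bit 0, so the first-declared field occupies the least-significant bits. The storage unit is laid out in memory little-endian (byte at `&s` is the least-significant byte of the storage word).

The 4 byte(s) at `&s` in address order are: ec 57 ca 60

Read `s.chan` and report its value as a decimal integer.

[0]=0xec [1]=0x57 [2]=0xca [3]=0x60 (little-endian) → word 0x60ca57ec
state:23 @ bit 0 → (0x60ca57ec>>0)&0x7fffff = 0x4a57ec
addr_hi:4 @ bit 23 → (0x60ca57ec>>23)&0xf = 0x1
chan:5 @ bit 27 → (0x60ca57ec>>27)&0x1f = 0xc  ←

12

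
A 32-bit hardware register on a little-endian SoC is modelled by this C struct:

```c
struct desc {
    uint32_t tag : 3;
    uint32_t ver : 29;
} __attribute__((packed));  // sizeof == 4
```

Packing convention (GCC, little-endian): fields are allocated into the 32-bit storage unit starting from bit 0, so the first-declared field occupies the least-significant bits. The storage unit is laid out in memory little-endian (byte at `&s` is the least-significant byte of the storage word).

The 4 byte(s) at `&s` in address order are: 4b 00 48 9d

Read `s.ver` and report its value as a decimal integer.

[0]=0x4b [1]=0x00 [2]=0x48 [3]=0x9d (little-endian) → word 0x9d48004b
tag:3 @ bit 0 → (0x9d48004b>>0)&0x7 = 0x3
ver:29 @ bit 3 → (0x9d48004b>>3)&0x1fffffff = 0x13a90009  ←

329842697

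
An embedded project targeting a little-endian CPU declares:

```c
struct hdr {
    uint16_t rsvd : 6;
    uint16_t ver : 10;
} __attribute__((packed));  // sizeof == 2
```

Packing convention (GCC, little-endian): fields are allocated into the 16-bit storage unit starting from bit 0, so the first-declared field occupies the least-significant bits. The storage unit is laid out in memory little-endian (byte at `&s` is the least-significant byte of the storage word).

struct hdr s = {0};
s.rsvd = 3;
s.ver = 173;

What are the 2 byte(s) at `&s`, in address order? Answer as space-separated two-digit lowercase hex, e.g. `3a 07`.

43 2b

[0+:6] rsvd=3 & 0x3f = 0x3; word=0x0003
[6+:10] ver=173 & 0x3ff = 0xad; word=0x2b43
word = 0x2b43 → little-endian bytes:
  [0]=0x43  [1]=0x2b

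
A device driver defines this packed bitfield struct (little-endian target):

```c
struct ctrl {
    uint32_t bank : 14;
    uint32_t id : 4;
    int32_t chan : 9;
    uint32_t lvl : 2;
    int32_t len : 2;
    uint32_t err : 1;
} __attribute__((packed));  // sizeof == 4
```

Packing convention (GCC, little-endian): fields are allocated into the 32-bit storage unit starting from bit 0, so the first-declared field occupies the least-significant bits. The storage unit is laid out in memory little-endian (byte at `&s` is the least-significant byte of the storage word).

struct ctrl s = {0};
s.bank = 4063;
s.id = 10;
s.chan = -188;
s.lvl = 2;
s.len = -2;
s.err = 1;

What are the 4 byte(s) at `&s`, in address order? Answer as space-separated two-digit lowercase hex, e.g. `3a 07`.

df 8f 12 d5

bank (14b) val=4063 bits=0xfdf at bit 0: 0x00000fdf
id (4b) val=10 bits=0xa at bit 14: 0x00028fdf
chan (9b) val=-188 bits=0x144 at bit 18: 0x05128fdf
lvl (2b) val=2 bits=0x2 at bit 27: 0x15128fdf
len (2b) val=-2 bits=0x2 at bit 29: 0x55128fdf
err (1b) val=1 bits=0x1 at bit 31: 0xd5128fdf
word = 0xd5128fdf → little-endian bytes:
  [0]=0xdf  [1]=0x8f  [2]=0x12  [3]=0xd5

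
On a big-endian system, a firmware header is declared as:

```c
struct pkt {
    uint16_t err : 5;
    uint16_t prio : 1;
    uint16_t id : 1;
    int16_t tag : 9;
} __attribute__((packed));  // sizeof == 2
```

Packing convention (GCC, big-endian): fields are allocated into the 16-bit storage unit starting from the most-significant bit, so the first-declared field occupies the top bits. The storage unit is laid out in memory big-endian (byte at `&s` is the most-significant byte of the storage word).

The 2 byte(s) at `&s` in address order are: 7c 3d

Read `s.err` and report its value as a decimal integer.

15

[0]=0x7c [1]=0x3d (big-endian) → word 0x7c3d
err [11+:5] = (word>>11) & 0x1f = 15  ←
prio [10+:1] = (word>>10) & 0x1 = 1
id [9+:1] = (word>>9) & 0x1 = 0
tag [0+:9] = (word>>0) & 0x1ff = 61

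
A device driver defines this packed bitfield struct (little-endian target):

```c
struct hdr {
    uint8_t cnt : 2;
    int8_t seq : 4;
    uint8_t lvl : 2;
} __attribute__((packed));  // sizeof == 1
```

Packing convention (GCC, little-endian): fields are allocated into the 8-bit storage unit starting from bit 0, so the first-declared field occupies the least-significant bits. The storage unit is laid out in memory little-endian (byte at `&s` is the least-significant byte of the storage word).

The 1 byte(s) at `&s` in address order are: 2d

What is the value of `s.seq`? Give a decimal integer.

[0]=0x2d (little-endian) → word 0x2d
cnt:2 @ bit 0 → (0x2d>>0)&0x3 = 0x1
seq:4 @ bit 2 → (0x2d>>2)&0xf = 0xb  ←
lvl:2 @ bit 6 → (0x2d>>6)&0x3 = 0x0
seq signed 4b, MSB=1: 11 - 16 = -5

-5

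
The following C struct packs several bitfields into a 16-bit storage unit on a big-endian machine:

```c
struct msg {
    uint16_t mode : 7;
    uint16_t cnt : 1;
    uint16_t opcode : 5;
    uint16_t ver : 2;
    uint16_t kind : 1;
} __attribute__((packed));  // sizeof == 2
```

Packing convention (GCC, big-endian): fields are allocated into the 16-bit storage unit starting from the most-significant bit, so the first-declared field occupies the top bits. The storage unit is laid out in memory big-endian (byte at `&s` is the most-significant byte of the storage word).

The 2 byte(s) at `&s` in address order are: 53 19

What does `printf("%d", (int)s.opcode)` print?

[0]=0x53 [1]=0x19 (big-endian) → word 0x5319
mode [9+:7] = (word>>9) & 0x7f = 41
cnt [8+:1] = (word>>8) & 0x1 = 1
opcode [3+:5] = (word>>3) & 0x1f = 3  ←
ver [1+:2] = (word>>1) & 0x3 = 0
kind [0+:1] = (word>>0) & 0x1 = 1

3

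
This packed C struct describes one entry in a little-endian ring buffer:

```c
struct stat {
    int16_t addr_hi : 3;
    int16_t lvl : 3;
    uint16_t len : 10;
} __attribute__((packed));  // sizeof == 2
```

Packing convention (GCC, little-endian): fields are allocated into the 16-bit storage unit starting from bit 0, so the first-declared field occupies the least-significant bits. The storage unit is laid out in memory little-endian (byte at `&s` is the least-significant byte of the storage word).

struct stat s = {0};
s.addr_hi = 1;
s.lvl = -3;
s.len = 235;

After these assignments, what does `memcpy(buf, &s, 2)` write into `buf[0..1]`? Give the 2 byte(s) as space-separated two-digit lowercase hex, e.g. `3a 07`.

[0+:3] addr_hi=1 & 0x7 = 0x1; word=0x0001
[3+:3] lvl=-3 & 0x7 = 0x5; word=0x0029
[6+:10] len=235 & 0x3ff = 0xeb; word=0x3ae9
word = 0x3ae9 → little-endian bytes:
  [0]=0xe9  [1]=0x3a

e9 3a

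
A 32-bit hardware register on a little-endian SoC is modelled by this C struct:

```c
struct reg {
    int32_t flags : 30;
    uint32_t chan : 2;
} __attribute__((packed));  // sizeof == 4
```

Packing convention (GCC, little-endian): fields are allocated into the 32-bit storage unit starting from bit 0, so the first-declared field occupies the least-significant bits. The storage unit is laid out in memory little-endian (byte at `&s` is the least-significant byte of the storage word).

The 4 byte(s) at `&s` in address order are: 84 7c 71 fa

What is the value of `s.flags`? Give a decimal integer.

[0]=0x84 [1]=0x7c [2]=0x71 [3]=0xfa (little-endian) → word 0xfa717c84
flags [0+:30] = (word>>0) & 0x3fffffff = 980515972  ←
chan [30+:2] = (word>>30) & 0x3 = 3
flags signed 30b, MSB=1: 980515972 - 1073741824 = -93225852

-93225852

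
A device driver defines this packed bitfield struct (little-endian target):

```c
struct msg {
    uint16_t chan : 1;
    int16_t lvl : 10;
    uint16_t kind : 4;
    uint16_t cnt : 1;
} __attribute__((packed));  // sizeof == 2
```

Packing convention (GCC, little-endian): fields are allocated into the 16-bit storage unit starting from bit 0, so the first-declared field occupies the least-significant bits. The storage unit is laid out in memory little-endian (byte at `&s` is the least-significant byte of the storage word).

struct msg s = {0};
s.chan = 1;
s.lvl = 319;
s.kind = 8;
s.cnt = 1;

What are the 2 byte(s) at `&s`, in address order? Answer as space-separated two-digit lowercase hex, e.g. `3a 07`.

[0+:1] chan=1 & 0x1 = 0x1; word=0x0001
[1+:10] lvl=319 & 0x3ff = 0x13f; word=0x027f
[11+:4] kind=8 & 0xf = 0x8; word=0x427f
[15+:1] cnt=1 & 0x1 = 0x1; word=0xc27f
word = 0xc27f → little-endian bytes:
  [0]=0x7f  [1]=0xc2

7f c2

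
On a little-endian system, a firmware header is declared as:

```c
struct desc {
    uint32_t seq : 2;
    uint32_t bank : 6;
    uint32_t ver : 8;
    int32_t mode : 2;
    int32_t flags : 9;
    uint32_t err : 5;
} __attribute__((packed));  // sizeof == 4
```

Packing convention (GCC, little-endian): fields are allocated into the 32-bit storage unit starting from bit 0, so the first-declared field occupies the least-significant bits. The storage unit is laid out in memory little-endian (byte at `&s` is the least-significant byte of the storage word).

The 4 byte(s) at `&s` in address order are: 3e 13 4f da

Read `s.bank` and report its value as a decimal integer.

[0]=0x3e [1]=0x13 [2]=0x4f [3]=0xda (little-endian) → word 0xda4f133e
seq:2 @ bit 0 → (0xda4f133e>>0)&0x3 = 0x2
bank:6 @ bit 2 → (0xda4f133e>>2)&0x3f = 0xf  ←
ver:8 @ bit 8 → (0xda4f133e>>8)&0xff = 0x13
mode:2 @ bit 16 → (0xda4f133e>>16)&0x3 = 0x3
flags:9 @ bit 18 → (0xda4f133e>>18)&0x1ff = 0x93
err:5 @ bit 27 → (0xda4f133e>>27)&0x1f = 0x1b

15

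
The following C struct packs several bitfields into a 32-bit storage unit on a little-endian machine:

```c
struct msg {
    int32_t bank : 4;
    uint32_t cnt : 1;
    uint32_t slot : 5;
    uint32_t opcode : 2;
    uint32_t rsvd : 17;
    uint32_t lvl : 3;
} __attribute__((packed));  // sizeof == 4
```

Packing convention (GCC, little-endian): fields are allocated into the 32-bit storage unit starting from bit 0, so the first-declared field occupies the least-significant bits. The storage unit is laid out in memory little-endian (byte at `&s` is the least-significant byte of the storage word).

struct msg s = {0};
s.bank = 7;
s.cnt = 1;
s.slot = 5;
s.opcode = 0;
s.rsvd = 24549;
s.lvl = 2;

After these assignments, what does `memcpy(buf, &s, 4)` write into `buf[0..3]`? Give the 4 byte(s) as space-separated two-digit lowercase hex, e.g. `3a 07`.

b7 50 fe 45

[0+:4] bank=7 & 0xf = 0x7; word=0x00000007
[4+:1] cnt=1 & 0x1 = 0x1; word=0x00000017
[5+:5] slot=5 & 0x1f = 0x5; word=0x000000b7
[10+:2] opcode=0 & 0x3 = 0x0; word=0x000000b7
[12+:17] rsvd=24549 & 0x1ffff = 0x5fe5; word=0x05fe50b7
[29+:3] lvl=2 & 0x7 = 0x2; word=0x45fe50b7
word = 0x45fe50b7 → little-endian bytes:
  [0]=0xb7  [1]=0x50  [2]=0xfe  [3]=0x45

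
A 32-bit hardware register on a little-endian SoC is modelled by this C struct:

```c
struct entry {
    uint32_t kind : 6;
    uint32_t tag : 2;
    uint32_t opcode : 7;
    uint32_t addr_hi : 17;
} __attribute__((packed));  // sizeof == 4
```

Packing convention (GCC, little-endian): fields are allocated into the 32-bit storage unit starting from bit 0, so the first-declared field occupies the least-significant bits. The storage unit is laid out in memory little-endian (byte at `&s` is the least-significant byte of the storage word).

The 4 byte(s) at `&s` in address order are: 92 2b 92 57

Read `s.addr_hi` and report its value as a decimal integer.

[0]=0x92 [1]=0x2b [2]=0x92 [3]=0x57 (little-endian) → word 0x57922b92
kind [0+:6] = (word>>0) & 0x3f = 18
tag [6+:2] = (word>>6) & 0x3 = 2
opcode [8+:7] = (word>>8) & 0x7f = 43
addr_hi [15+:17] = (word>>15) & 0x1ffff = 44836  ←

44836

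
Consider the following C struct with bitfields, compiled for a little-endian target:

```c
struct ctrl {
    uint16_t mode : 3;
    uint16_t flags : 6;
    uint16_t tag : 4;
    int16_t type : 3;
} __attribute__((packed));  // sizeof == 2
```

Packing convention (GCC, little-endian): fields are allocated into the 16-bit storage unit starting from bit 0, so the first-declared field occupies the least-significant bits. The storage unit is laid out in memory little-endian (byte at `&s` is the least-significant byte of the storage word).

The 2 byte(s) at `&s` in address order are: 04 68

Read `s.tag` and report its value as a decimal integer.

[0]=0x04 [1]=0x68 (little-endian) → word 0x6804
mode [0+:3] = (word>>0) & 0x7 = 4
flags [3+:6] = (word>>3) & 0x3f = 0
tag [9+:4] = (word>>9) & 0xf = 4  ←
type [13+:3] = (word>>13) & 0x7 = 3

4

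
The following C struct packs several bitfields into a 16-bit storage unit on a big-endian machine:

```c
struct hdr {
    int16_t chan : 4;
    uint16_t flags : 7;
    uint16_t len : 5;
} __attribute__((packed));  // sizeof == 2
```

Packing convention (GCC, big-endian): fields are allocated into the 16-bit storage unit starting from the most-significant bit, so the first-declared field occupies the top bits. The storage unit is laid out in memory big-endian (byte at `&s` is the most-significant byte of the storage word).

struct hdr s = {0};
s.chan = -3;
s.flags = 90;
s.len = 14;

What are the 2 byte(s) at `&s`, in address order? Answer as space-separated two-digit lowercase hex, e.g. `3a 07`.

db 4e

chan (4b) val=-3 bits=0xd at bit 12: 0xd000
flags (7b) val=90 bits=0x5a at bit 5: 0xdb40
len (5b) val=14 bits=0xe at bit 0: 0xdb4e
word = 0xdb4e → big-endian bytes:
  [0]=0xdb  [1]=0x4e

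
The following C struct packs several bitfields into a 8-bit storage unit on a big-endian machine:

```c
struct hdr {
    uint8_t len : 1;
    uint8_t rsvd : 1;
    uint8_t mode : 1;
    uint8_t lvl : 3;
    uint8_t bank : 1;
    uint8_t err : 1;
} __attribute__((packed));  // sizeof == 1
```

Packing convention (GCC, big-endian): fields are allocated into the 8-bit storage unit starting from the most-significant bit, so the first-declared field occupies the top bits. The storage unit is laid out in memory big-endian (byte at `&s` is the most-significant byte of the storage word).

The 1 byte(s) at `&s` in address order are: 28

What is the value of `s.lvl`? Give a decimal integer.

2

[0]=0x28 (big-endian) → word 0x28
len:1 @ bit 7 → (0x28>>7)&0x1 = 0x0
rsvd:1 @ bit 6 → (0x28>>6)&0x1 = 0x0
mode:1 @ bit 5 → (0x28>>5)&0x1 = 0x1
lvl:3 @ bit 2 → (0x28>>2)&0x7 = 0x2  ←
bank:1 @ bit 1 → (0x28>>1)&0x1 = 0x0
err:1 @ bit 0 → (0x28>>0)&0x1 = 0x0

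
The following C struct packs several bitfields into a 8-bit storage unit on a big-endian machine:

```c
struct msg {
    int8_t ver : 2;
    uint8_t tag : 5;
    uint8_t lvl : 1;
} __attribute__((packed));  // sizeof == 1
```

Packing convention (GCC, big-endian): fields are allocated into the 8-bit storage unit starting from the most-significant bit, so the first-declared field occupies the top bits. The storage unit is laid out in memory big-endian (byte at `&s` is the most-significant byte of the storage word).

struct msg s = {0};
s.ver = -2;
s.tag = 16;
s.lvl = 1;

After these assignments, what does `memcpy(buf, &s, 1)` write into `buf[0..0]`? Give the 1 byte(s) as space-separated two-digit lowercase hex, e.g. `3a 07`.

a1

ver (2b) val=-2 bits=0x2 at bit 6: 0x80
tag (5b) val=16 bits=0x10 at bit 1: 0xa0
lvl (1b) val=1 bits=0x1 at bit 0: 0xa1
word = 0xa1 → big-endian bytes:
  [0]=0xa1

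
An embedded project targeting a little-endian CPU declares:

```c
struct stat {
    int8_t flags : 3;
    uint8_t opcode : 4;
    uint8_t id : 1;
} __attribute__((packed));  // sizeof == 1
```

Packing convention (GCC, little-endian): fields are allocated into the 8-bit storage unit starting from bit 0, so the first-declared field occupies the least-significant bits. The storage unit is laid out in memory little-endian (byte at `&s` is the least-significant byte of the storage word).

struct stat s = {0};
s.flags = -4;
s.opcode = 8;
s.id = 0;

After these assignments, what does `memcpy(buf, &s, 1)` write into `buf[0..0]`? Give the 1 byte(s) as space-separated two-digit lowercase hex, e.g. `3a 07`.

44

[0+:3] flags=-4 & 0x7 = 0x4; word=0x04
[3+:4] opcode=8 & 0xf = 0x8; word=0x44
[7+:1] id=0 & 0x1 = 0x0; word=0x44
word = 0x44 → little-endian bytes:
  [0]=0x44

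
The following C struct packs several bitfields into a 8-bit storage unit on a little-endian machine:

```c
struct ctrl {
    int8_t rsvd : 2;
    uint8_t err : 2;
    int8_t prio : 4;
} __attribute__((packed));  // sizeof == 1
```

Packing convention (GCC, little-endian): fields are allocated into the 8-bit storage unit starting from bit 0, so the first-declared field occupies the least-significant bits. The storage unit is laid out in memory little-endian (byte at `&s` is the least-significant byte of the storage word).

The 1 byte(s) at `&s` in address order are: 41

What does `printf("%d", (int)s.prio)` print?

[0]=0x41 (little-endian) → word 0x41
rsvd:2 @ bit 0 → (0x41>>0)&0x3 = 0x1
err:2 @ bit 2 → (0x41>>2)&0x3 = 0x0
prio:4 @ bit 4 → (0x41>>4)&0xf = 0x4  ←
prio signed 4b, MSB=0: value = 4

4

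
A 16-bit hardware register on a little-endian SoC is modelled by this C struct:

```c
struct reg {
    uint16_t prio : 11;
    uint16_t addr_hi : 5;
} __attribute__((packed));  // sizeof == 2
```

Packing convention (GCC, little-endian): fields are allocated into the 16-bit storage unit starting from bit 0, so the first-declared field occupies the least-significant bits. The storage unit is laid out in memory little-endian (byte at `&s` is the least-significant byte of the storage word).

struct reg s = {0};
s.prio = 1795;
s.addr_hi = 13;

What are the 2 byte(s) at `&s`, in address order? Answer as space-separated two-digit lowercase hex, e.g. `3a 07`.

prio:11 = 1795 → 0x703 << 0 → word 0x0703
addr_hi:5 = 13 → 0xd << 11 → word 0x6f03
word = 0x6f03 → little-endian bytes:
  [0]=0x03  [1]=0x6f

03 6f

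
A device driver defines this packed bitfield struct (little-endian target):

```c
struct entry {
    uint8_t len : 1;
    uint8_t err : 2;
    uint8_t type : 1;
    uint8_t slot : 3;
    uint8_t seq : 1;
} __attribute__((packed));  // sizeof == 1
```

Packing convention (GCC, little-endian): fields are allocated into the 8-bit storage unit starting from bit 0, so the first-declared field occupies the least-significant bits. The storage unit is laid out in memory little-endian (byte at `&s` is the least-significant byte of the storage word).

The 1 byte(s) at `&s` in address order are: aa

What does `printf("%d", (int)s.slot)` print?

[0]=0xaa (little-endian) → word 0xaa
len [0+:1] = (word>>0) & 0x1 = 0
err [1+:2] = (word>>1) & 0x3 = 1
type [3+:1] = (word>>3) & 0x1 = 1
slot [4+:3] = (word>>4) & 0x7 = 2  ←
seq [7+:1] = (word>>7) & 0x1 = 1

2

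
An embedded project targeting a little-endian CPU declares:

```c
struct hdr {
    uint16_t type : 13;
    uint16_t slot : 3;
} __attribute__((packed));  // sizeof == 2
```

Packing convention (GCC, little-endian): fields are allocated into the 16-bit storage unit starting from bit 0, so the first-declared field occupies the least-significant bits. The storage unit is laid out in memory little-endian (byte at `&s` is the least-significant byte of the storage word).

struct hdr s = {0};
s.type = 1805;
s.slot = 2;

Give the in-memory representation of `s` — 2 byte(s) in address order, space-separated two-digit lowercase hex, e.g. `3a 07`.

[0+:13] type=1805 & 0x1fff = 0x70d; word=0x070d
[13+:3] slot=2 & 0x7 = 0x2; word=0x470d
word = 0x470d → little-endian bytes:
  [0]=0x0d  [1]=0x47

0d 47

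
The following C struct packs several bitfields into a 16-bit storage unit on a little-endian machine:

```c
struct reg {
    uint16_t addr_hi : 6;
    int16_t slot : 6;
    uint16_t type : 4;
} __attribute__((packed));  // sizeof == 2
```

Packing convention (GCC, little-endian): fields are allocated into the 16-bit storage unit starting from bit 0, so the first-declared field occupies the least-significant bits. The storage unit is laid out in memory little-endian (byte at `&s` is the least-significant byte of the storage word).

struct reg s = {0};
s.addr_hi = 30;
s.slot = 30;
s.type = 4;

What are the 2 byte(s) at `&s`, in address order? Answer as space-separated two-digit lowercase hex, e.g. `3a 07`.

9e 47

[0+:6] addr_hi=30 & 0x3f = 0x1e; word=0x001e
[6+:6] slot=30 & 0x3f = 0x1e; word=0x079e
[12+:4] type=4 & 0xf = 0x4; word=0x479e
word = 0x479e → little-endian bytes:
  [0]=0x9e  [1]=0x47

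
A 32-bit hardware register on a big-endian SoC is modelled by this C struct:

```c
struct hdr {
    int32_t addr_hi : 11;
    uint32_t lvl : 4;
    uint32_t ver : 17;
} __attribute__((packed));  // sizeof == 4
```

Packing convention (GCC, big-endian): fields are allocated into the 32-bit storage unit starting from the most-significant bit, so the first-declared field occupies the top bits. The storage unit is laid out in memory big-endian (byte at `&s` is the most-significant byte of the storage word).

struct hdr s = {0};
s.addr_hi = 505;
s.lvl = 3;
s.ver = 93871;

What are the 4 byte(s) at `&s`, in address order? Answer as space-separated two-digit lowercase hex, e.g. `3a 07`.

[21+:11] addr_hi=505 & 0x7ff = 0x1f9; word=0x3f200000
[17+:4] lvl=3 & 0xf = 0x3; word=0x3f260000
[0+:17] ver=93871 & 0x1ffff = 0x16eaf; word=0x3f276eaf
word = 0x3f276eaf → big-endian bytes:
  [0]=0x3f  [1]=0x27  [2]=0x6e  [3]=0xaf

3f 27 6e af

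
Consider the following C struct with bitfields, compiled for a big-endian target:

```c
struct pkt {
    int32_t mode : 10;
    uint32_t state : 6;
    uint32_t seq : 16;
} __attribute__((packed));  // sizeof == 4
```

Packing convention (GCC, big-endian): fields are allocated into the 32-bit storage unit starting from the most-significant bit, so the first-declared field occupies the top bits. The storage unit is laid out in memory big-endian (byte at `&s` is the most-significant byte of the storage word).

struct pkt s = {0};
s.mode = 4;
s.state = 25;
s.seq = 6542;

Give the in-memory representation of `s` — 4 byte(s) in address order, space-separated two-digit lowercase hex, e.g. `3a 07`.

[22+:10] mode=4 & 0x3ff = 0x4; word=0x01000000
[16+:6] state=25 & 0x3f = 0x19; word=0x01190000
[0+:16] seq=6542 & 0xffff = 0x198e; word=0x0119198e
word = 0x0119198e → big-endian bytes:
  [0]=0x01  [1]=0x19  [2]=0x19  [3]=0x8e

01 19 19 8e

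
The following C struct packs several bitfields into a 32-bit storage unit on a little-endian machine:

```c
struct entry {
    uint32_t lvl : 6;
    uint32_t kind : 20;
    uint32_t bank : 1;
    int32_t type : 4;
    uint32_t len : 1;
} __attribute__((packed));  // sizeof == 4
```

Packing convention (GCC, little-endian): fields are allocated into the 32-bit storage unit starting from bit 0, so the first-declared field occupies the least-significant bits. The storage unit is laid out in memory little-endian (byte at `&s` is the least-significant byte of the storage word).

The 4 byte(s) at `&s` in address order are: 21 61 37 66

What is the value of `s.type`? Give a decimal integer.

-4

[0]=0x21 [1]=0x61 [2]=0x37 [3]=0x66 (little-endian) → word 0x66376121
lvl:6 @ bit 0 → (0x66376121>>0)&0x3f = 0x21
kind:20 @ bit 6 → (0x66376121>>6)&0xfffff = 0x8dd84
bank:1 @ bit 26 → (0x66376121>>26)&0x1 = 0x1
type:4 @ bit 27 → (0x66376121>>27)&0xf = 0xc  ←
len:1 @ bit 31 → (0x66376121>>31)&0x1 = 0x0
type signed 4b, MSB=1: 12 - 16 = -4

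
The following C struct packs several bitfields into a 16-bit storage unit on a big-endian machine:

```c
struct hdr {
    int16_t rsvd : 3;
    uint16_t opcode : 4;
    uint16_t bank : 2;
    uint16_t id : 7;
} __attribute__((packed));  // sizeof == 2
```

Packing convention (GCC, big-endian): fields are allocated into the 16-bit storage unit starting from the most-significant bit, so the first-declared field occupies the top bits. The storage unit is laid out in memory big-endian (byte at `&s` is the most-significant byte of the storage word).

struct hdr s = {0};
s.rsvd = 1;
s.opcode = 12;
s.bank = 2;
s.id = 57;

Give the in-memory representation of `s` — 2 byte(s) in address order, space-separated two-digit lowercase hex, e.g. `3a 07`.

rsvd:3 = 1 → 0x1 << 13 → word 0x2000
opcode:4 = 12 → 0xc << 9 → word 0x3800
bank:2 = 2 → 0x2 << 7 → word 0x3900
id:7 = 57 → 0x39 << 0 → word 0x3939
word = 0x3939 → big-endian bytes:
  [0]=0x39  [1]=0x39

39 39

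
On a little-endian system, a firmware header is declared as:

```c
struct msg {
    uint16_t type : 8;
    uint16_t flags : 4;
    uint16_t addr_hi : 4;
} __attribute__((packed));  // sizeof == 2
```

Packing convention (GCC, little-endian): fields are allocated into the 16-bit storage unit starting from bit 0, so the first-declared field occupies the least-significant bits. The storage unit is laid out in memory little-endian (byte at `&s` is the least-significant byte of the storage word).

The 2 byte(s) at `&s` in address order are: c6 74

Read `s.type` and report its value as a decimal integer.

[0]=0xc6 [1]=0x74 (little-endian) → word 0x74c6
type:8 @ bit 0 → (0x74c6>>0)&0xff = 0xc6  ←
flags:4 @ bit 8 → (0x74c6>>8)&0xf = 0x4
addr_hi:4 @ bit 12 → (0x74c6>>12)&0xf = 0x7

198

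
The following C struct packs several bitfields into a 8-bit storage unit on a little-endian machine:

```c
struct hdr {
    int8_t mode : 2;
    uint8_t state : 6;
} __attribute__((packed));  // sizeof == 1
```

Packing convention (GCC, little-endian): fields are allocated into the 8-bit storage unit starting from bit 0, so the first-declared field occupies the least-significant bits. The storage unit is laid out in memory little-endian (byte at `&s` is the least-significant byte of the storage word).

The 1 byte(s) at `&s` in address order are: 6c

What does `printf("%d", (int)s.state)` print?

[0]=0x6c (little-endian) → word 0x6c
mode:2 @ bit 0 → (0x6c>>0)&0x3 = 0x0
state:6 @ bit 2 → (0x6c>>2)&0x3f = 0x1b  ←

27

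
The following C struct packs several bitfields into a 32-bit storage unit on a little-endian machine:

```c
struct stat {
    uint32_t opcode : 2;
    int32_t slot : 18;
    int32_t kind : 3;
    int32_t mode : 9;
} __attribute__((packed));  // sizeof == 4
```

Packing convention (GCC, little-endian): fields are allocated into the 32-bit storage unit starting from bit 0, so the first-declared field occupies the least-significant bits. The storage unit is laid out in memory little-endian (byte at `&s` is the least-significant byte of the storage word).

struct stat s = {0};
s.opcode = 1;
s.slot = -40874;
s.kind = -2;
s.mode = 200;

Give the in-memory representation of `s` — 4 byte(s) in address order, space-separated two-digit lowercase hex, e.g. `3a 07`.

59 81 6d 64

opcode:2 = 1 → 0x1 << 0 → word 0x00000001
slot:18 = -40874 → 0x36056 << 2 → word 0x000d8159
kind:3 = -2 → 0x6 << 20 → word 0x006d8159
mode:9 = 200 → 0xc8 << 23 → word 0x646d8159
word = 0x646d8159 → little-endian bytes:
  [0]=0x59  [1]=0x81  [2]=0x6d  [3]=0x64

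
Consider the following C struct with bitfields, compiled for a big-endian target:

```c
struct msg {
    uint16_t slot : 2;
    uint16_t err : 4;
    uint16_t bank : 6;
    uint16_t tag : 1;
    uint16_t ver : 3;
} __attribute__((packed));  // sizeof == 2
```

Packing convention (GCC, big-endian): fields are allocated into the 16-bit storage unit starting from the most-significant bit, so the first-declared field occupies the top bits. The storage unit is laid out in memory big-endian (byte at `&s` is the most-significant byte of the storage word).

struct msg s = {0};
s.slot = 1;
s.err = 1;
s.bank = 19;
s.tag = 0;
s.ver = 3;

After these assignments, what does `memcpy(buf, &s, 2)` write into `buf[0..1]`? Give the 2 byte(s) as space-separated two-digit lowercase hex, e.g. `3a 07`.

slot:2 = 1 → 0x1 << 14 → word 0x4000
err:4 = 1 → 0x1 << 10 → word 0x4400
bank:6 = 19 → 0x13 << 4 → word 0x4530
tag:1 = 0 → 0x0 << 3 → word 0x4530
ver:3 = 3 → 0x3 << 0 → word 0x4533
word = 0x4533 → big-endian bytes:
  [0]=0x45  [1]=0x33

45 33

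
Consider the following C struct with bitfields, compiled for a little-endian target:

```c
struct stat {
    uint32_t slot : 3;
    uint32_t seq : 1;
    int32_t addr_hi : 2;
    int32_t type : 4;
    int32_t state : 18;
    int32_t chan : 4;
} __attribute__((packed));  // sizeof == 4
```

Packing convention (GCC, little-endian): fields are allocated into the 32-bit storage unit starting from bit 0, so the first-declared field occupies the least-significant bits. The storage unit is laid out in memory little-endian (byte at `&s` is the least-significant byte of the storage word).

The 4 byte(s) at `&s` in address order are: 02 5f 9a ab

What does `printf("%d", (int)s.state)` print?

-72041

[0]=0x02 [1]=0x5f [2]=0x9a [3]=0xab (little-endian) → word 0xab9a5f02
slot:3 @ bit 0 → (0xab9a5f02>>0)&0x7 = 0x2
seq:1 @ bit 3 → (0xab9a5f02>>3)&0x1 = 0x0
addr_hi:2 @ bit 4 → (0xab9a5f02>>4)&0x3 = 0x0
type:4 @ bit 6 → (0xab9a5f02>>6)&0xf = 0xc
state:18 @ bit 10 → (0xab9a5f02>>10)&0x3ffff = 0x2e697  ←
chan:4 @ bit 28 → (0xab9a5f02>>28)&0xf = 0xa
state signed 18b, MSB=1: 190103 - 262144 = -72041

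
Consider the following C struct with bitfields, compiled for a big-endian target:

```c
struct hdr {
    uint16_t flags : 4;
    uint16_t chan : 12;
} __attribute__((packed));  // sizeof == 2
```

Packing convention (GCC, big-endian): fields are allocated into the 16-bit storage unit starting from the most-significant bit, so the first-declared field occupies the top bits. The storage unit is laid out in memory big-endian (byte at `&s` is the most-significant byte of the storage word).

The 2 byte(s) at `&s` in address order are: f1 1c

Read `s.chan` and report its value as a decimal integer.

[0]=0xf1 [1]=0x1c (big-endian) → word 0xf11c
flags [12+:4] = (word>>12) & 0xf = 15
chan [0+:12] = (word>>0) & 0xfff = 284  ←

284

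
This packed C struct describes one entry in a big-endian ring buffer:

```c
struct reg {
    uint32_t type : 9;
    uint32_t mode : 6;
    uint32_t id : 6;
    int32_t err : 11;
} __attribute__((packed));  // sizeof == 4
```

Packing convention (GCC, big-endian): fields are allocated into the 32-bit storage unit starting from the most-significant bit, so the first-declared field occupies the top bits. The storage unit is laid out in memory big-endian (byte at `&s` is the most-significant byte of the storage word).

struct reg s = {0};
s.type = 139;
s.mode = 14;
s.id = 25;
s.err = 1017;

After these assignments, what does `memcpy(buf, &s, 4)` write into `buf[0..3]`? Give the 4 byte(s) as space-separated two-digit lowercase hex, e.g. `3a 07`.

type (9b) val=139 bits=0x8b at bit 23: 0x45800000
mode (6b) val=14 bits=0xe at bit 17: 0x459c0000
id (6b) val=25 bits=0x19 at bit 11: 0x459cc800
err (11b) val=1017 bits=0x3f9 at bit 0: 0x459ccbf9
word = 0x459ccbf9 → big-endian bytes:
  [0]=0x45  [1]=0x9c  [2]=0xcb  [3]=0xf9

45 9c cb f9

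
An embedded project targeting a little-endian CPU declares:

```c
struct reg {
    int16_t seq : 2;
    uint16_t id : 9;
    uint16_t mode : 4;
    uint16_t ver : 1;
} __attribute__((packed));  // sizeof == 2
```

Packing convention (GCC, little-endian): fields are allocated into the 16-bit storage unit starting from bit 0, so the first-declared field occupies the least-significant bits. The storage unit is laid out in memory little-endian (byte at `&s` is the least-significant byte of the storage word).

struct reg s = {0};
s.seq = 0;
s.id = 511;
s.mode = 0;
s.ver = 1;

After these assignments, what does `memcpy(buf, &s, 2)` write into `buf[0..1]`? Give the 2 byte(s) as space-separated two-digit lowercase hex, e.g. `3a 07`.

fc 87

seq:2 = 0 → 0x0 << 0 → word 0x0000
id:9 = 511 → 0x1ff << 2 → word 0x07fc
mode:4 = 0 → 0x0 << 11 → word 0x07fc
ver:1 = 1 → 0x1 << 15 → word 0x87fc
word = 0x87fc → little-endian bytes:
  [0]=0xfc  [1]=0x87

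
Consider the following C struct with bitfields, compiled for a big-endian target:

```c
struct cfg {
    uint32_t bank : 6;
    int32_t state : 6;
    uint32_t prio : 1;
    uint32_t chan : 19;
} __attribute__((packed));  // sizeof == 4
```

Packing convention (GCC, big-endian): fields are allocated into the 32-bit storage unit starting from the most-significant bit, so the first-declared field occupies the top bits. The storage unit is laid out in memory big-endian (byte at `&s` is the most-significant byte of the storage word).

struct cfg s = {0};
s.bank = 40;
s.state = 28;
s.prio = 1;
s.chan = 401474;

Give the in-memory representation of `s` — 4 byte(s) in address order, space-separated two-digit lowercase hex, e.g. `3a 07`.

a1 ce 20 42

bank:6 = 40 → 0x28 << 26 → word 0xa0000000
state:6 = 28 → 0x1c << 20 → word 0xa1c00000
prio:1 = 1 → 0x1 << 19 → word 0xa1c80000
chan:19 = 401474 → 0x62042 << 0 → word 0xa1ce2042
word = 0xa1ce2042 → big-endian bytes:
  [0]=0xa1  [1]=0xce  [2]=0x20  [3]=0x42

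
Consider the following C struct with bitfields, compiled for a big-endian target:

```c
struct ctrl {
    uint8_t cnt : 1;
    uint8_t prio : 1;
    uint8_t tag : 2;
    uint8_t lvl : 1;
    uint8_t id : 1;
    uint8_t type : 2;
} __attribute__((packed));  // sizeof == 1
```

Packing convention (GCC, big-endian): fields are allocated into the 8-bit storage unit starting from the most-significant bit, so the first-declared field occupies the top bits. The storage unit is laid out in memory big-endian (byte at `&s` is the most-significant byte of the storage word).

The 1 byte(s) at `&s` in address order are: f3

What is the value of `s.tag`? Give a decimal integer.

3

[0]=0xf3 (big-endian) → word 0xf3
cnt [7+:1] = (word>>7) & 0x1 = 1
prio [6+:1] = (word>>6) & 0x1 = 1
tag [4+:2] = (word>>4) & 0x3 = 3  ←
lvl [3+:1] = (word>>3) & 0x1 = 0
id [2+:1] = (word>>2) & 0x1 = 0
type [0+:2] = (word>>0) & 0x3 = 3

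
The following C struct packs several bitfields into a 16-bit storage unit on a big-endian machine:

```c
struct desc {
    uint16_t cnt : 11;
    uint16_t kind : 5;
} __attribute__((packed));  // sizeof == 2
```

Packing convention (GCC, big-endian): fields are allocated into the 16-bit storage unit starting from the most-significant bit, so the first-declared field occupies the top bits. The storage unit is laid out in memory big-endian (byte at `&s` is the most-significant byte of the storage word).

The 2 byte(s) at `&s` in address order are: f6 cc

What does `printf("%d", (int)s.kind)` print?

[0]=0xf6 [1]=0xcc (big-endian) → word 0xf6cc
cnt:11 @ bit 5 → (0xf6cc>>5)&0x7ff = 0x7b6
kind:5 @ bit 0 → (0xf6cc>>0)&0x1f = 0xc  ←

12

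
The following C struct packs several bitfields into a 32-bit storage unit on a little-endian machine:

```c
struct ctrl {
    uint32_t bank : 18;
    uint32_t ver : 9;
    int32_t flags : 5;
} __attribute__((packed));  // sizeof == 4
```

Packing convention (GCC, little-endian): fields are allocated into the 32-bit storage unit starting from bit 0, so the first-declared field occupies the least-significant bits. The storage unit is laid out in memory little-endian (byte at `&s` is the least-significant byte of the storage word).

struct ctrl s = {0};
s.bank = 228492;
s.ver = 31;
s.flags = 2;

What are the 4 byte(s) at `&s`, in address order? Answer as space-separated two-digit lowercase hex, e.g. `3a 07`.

bank (18b) val=228492 bits=0x37c8c at bit 0: 0x00037c8c
ver (9b) val=31 bits=0x1f at bit 18: 0x007f7c8c
flags (5b) val=2 bits=0x2 at bit 27: 0x107f7c8c
word = 0x107f7c8c → little-endian bytes:
  [0]=0x8c  [1]=0x7c  [2]=0x7f  [3]=0x10

8c 7c 7f 10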